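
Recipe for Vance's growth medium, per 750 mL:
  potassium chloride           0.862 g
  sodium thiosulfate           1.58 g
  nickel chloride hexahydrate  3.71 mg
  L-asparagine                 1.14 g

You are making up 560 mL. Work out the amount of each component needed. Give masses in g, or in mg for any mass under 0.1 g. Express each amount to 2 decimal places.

potassium chloride 0.64 g; sodium thiosulfate 1.18 g; nickel chloride hexahydrate 2.77 mg; L-asparagine 0.85 g

Ratio of target to recipe volume: 560 / 750 = 0.746667.
potassium chloride: 0.862 g × (560 mL / 750 mL) = 0.64 g
sodium thiosulfate: 1.58 g × (560 mL / 750 mL) = 1.18 g
nickel chloride hexahydrate: 3.71 mg × (560 mL / 750 mL) = 2.77 mg
L-asparagine: 1.14 g × (560 mL / 750 mL) = 0.85 g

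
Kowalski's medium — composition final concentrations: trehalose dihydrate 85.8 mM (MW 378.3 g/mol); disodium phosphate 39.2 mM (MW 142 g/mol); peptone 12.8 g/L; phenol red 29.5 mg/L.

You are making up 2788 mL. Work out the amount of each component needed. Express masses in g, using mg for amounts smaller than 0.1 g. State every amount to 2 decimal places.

Working volume: 2788 mL = 2.788 L.
trehalose dihydrate: 85.8 mmol/L × 378.3 g/mol × 2.788 L ÷ 1000 = 90.49 g
disodium phosphate: 39.2 mmol/L × 142 g/mol × 2.788 L ÷ 1000 = 15.52 g
peptone: 12.8 g/L × 2.788 L = 35.69 g
phenol red: 29.5 mg/L × 2.788 L = 82.25 mg

trehalose dihydrate 90.49 g; disodium phosphate 15.52 g; peptone 35.69 g; phenol red 82.25 mg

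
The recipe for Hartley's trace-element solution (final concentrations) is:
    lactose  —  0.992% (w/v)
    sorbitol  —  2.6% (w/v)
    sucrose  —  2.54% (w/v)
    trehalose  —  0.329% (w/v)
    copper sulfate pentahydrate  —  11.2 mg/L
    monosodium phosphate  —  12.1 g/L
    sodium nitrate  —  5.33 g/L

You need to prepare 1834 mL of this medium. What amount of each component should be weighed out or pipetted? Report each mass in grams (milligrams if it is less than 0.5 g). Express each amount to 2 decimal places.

lactose 18.19 g; sorbitol 47.68 g; sucrose 46.58 g; trehalose 6.03 g; copper sulfate pentahydrate 20.54 mg; monosodium phosphate 22.19 g; sodium nitrate 9.78 g

Working volume: 1834 mL = 1.834 L.
lactose: 0.992% w/v = 9.92 g/L → 9.92 × 1.834 L = 18.19 g
sorbitol: 2.6% w/v = 26 g/L → 26 × 1.834 L = 47.68 g
sucrose: 2.54 g per 100 mL × 1834 mL ÷ 100 = 46.58 g
trehalose: 0.329% w/v = 3.29 g/L → 3.29 × 1.834 L = 6.03 g
copper sulfate pentahydrate: 11.2 mg/L × 1.834 L = 20.54 mg
monosodium phosphate: 12.1 g/L × 1.834 L = 22.19 g
sodium nitrate: 5.33 g/L × 1.834 L = 9.78 g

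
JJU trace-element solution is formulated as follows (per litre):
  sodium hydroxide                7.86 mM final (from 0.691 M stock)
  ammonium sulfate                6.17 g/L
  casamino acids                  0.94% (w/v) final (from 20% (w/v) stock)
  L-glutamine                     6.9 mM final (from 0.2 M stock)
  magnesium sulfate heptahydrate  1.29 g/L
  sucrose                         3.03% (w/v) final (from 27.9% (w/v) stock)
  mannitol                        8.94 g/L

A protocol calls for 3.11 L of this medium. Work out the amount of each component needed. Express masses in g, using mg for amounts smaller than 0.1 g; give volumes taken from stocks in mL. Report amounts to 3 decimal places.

sodium hydroxide 35.376 mL; ammonium sulfate 19.189 g; casamino acids 146.170 mL; L-glutamine 107.295 mL; magnesium sulfate heptahydrate 4.012 g; sucrose 337.753 mL; mannitol 27.803 g

Working volume: 3.11 L.
sodium hydroxide: C1V1 = C2V2 → 7.86 mM × 3110 mL ÷ 691 mM = 35.376 mL
ammonium sulfate: 6.17 g/L × 3.11 L = 19.189 g
casamino acids: C1V1 = C2V2 → 0.94% ÷ 20% × 3110 mL = 146.170 mL
L-glutamine: dilute stock: 6.9 mM × 3110 mL ÷ 200 mM = 107.295 mL
magnesium sulfate heptahydrate: 1.29 g/L × 3.11 L = 4.012 g
sucrose: dilute stock: 3.03% ÷ 27.9% × 3110 mL = 337.753 mL
mannitol: 8.94 g/L × 3.11 L = 27.803 g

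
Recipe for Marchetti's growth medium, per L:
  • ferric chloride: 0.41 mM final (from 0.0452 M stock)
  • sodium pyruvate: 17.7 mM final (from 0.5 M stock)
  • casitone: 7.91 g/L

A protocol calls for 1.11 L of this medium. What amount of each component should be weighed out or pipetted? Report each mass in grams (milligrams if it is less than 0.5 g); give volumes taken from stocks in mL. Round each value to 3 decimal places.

Scale factor relative to 1 L: 1.11.
ferric chloride: dilute stock: 0.41 mM × 1110 mL ÷ 45.2 mM = 10.069 mL
sodium pyruvate: dilute stock: 17.7 mM × 1110 mL ÷ 500 mM = 39.294 mL
casitone: 7.91 g/L × 1.11 L = 8.780 g

ferric chloride 10.069 mL; sodium pyruvate 39.294 mL; casitone 8.780 g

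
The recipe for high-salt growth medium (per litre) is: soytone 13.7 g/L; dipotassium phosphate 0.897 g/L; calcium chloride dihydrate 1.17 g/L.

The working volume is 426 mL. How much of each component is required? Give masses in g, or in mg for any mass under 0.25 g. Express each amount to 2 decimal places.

soytone 5.84 g; dipotassium phosphate 0.38 g; calcium chloride dihydrate 0.50 g

Scale factor relative to 1 L: 0.426.
soytone: 13.7 g/L × 0.426 L = 5.84 g
dipotassium phosphate: 0.897 g/L × 0.426 L = 0.38 g
calcium chloride dihydrate: 1.17 g/L × 0.426 L = 0.50 g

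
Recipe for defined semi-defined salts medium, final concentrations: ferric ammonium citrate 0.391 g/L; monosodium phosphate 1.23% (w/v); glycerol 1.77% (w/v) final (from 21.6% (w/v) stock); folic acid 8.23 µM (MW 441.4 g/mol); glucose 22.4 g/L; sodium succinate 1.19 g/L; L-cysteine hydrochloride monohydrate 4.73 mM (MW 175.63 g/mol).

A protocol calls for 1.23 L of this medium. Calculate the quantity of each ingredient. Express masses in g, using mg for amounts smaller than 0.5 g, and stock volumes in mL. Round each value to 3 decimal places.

ferric ammonium citrate 480.930 mg; monosodium phosphate 15.129 g; glycerol 100.792 mL; folic acid 4.468 mg; glucose 27.552 g; sodium succinate 1.464 g; L-cysteine hydrochloride monohydrate 1.022 g

Scale factor relative to 1 L: 1.23.
ferric ammonium citrate: 0.391 g/L × 1.23 L = 0.48093 g = 480.930 mg
monosodium phosphate: 1.23% w/v = 12.3 g/L → 12.3 × 1.23 L = 15.129 g
glycerol: dilute stock: 1.77% ÷ 21.6% × 1230 mL = 100.792 mL
folic acid: 8.23 µmol/L × 441.4 g/mol × 1.23 L ÷ 1000 = 4.468 mg
glucose: 22.4 g/L × 1.23 L = 27.552 g
sodium succinate: 1.19 g/L × 1.23 L = 1.464 g
L-cysteine hydrochloride monohydrate: 4.73 mmol/L × 175.63 g/mol × 1.23 L ÷ 1000 = 1.022 g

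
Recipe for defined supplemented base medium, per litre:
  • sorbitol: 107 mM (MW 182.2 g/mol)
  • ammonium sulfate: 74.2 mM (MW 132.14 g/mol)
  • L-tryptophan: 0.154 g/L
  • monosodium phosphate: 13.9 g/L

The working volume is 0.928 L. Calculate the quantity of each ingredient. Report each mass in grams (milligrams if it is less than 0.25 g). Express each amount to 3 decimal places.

Working volume: 0.928 L.
sorbitol: 107 mmol/L × 182.2 g/mol × 0.928 L ÷ 1000 = 18.092 g
ammonium sulfate: 74.2 mmol/L × 132.14 g/mol × 0.928 L ÷ 1000 = 9.099 g
L-tryptophan: 0.154 g/L × 0.928 L = 0.142912 g = 142.912 mg
monosodium phosphate: 13.9 g/L × 0.928 L = 12.899 g

sorbitol 18.092 g; ammonium sulfate 9.099 g; L-tryptophan 142.912 mg; monosodium phosphate 12.899 g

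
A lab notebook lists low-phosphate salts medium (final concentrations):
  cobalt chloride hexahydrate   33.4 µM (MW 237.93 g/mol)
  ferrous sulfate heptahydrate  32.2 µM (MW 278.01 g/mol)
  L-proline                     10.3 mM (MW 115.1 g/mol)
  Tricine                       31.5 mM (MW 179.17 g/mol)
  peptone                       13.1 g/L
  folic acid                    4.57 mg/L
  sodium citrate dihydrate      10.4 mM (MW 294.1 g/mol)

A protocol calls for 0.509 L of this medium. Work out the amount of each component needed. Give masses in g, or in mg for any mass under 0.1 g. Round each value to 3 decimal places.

Working volume: 0.509 L.
cobalt chloride hexahydrate: 33.4 µmol/L × 237.93 g/mol × 0.509 L ÷ 1000 = 4.045 mg
ferrous sulfate heptahydrate: 32.2 µmol/L × 278.01 g/mol × 0.509 L ÷ 1000 = 4.557 mg
L-proline: 10.3 mmol/L × 115.1 g/mol × 0.509 L ÷ 1000 = 0.603 g
Tricine: 31.5 mmol/L × 179.17 g/mol × 0.509 L ÷ 1000 = 2.873 g
peptone: 13.1 g/L × 0.509 L = 6.668 g
folic acid: 4.57 mg/L × 0.509 L = 2.326 mg
sodium citrate dihydrate: 10.4 mmol/L × 294.1 g/mol × 0.509 L ÷ 1000 = 1.557 g

cobalt chloride hexahydrate 4.045 mg; ferrous sulfate heptahydrate 4.557 mg; L-proline 0.603 g; Tricine 2.873 g; peptone 6.668 g; folic acid 2.326 mg; sodium citrate dihydrate 1.557 g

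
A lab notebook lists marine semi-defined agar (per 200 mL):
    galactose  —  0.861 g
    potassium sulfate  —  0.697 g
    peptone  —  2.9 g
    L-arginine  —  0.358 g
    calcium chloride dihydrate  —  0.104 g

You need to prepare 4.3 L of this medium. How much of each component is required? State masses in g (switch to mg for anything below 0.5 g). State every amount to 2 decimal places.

galactose 18.51 g; potassium sulfate 14.99 g; peptone 62.35 g; L-arginine 7.70 g; calcium chloride dihydrate 2.24 g

Scale factor = 4300 mL / 200 mL = 21.5.
galactose: 0.861 g × (4300 mL / 200 mL) = 18.51 g
potassium sulfate: 0.697 g × (4300 mL / 200 mL) = 14.99 g
peptone: 2.9 g × (4300 mL / 200 mL) = 62.35 g
L-arginine: 0.358 g × (4300 mL / 200 mL) = 7.70 g
calcium chloride dihydrate: 0.104 g × (4300 mL / 200 mL) = 2.24 g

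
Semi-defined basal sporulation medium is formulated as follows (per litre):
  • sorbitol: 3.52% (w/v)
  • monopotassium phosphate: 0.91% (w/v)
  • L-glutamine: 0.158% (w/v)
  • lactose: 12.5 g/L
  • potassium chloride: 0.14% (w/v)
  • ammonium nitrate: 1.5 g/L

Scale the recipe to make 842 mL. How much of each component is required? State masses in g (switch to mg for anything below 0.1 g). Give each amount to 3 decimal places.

Working volume: 842 mL = 0.842 L.
sorbitol: 3.52 g per 100 mL × 842 mL ÷ 100 = 29.638 g
monopotassium phosphate: 0.91% w/v = 9.1 g/L → 9.1 × 0.842 L = 7.662 g
L-glutamine: 0.158 g per 100 mL × 842 mL ÷ 100 = 1.330 g
lactose: 12.5 g/L × 0.842 L = 10.525 g
potassium chloride: 0.14 g per 100 mL × 842 mL ÷ 100 = 1.179 g
ammonium nitrate: 1.5 g/L × 0.842 L = 1.263 g

sorbitol 29.638 g; monopotassium phosphate 7.662 g; L-glutamine 1.330 g; lactose 10.525 g; potassium chloride 1.179 g; ammonium nitrate 1.263 g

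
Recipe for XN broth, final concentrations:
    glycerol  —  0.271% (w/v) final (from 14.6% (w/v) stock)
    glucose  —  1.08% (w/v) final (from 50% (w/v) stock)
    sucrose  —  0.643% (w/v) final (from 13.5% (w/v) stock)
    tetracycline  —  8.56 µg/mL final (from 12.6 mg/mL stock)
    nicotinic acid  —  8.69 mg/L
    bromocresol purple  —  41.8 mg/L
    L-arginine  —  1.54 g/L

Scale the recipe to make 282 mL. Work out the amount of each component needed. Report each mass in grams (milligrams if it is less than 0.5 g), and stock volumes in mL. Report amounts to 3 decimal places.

Target volume = 282 mL = 0.282 L.
glycerol: dilute stock: 0.271% ÷ 14.6% × 282 mL = 5.234 mL
glucose: V = C2·V2/C1 = 1.08% ÷ 50% × 282 mL = 6.091 mL
sucrose: C1V1 = C2V2 → 0.643% ÷ 13.5% × 282 mL = 13.432 mL
tetracycline: dilute stock: 8.56 µg/mL × 282 mL ÷ 12600 µg/mL = 0.192 mL
nicotinic acid: 8.69 mg/L × 0.282 L = 2.451 mg
bromocresol purple: 41.8 mg/L × 0.282 L = 11.788 mg
L-arginine: 1.54 g/L × 0.282 L = 0.43428 g = 434.280 mg

glycerol 5.234 mL; glucose 6.091 mL; sucrose 13.432 mL; tetracycline 0.192 mL; nicotinic acid 2.451 mg; bromocresol purple 11.788 mg; L-arginine 434.280 mg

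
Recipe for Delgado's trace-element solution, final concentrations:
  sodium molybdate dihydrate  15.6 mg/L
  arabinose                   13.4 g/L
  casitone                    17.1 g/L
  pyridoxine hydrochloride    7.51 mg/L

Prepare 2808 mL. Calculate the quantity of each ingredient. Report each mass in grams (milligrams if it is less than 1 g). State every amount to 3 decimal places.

sodium molybdate dihydrate 43.805 mg; arabinose 37.627 g; casitone 48.017 g; pyridoxine hydrochloride 21.088 mg

Scale factor relative to 1 L: 2.808.
sodium molybdate dihydrate: 15.6 mg/L × 2.808 L = 43.805 mg
arabinose: 13.4 g/L × 2.808 L = 37.627 g
casitone: 17.1 g/L × 2.808 L = 48.017 g
pyridoxine hydrochloride: 7.51 mg/L × 2.808 L = 21.088 mg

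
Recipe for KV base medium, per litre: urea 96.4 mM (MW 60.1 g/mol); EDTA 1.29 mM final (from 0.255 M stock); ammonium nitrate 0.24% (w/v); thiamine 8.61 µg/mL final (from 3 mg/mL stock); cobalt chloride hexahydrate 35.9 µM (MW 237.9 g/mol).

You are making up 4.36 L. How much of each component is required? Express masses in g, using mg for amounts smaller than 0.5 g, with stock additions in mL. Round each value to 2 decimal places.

urea 25.26 g; EDTA 22.06 mL; ammonium nitrate 10.46 g; thiamine 12.51 mL; cobalt chloride hexahydrate 37.24 mg

Scale factor relative to 1 L: 4.36.
urea: 96.4 mmol/L × 60.1 g/mol × 4.36 L ÷ 1000 = 25.26 g
EDTA: V = C2·V2/C1 = 1.29 mM × 4360 mL ÷ 255 mM = 22.06 mL
ammonium nitrate: 0.24% w/v = 2.4 g/L → 2.4 × 4.36 L = 10.46 g
thiamine: C1V1 = C2V2 → 8.61 µg/mL × 4360 mL ÷ 3000 µg/mL = 12.51 mL
cobalt chloride hexahydrate: 35.9 µmol/L × 237.9 g/mol × 4.36 L ÷ 1000 = 37.24 mg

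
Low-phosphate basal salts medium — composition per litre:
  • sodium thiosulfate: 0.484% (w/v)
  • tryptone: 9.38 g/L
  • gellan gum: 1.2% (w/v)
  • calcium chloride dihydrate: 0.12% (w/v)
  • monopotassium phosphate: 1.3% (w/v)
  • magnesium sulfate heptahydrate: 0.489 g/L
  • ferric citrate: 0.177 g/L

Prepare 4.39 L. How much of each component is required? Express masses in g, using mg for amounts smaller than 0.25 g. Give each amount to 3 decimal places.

Working volume: 4.39 L.
sodium thiosulfate: 0.484% w/v = 4.84 g/L → 4.84 × 4.39 L = 21.248 g
tryptone: 9.38 g/L × 4.39 L = 41.178 g
gellan gum: 1.2 g per 100 mL × 4390 mL ÷ 100 = 52.680 g
calcium chloride dihydrate: 0.12% w/v = 1.2 g/L → 1.2 × 4.39 L = 5.268 g
monopotassium phosphate: 1.3 g per 100 mL × 4390 mL ÷ 100 = 57.070 g
magnesium sulfate heptahydrate: 0.489 g/L × 4.39 L = 2.147 g
ferric citrate: 0.177 g/L × 4.39 L = 0.777 g

sodium thiosulfate 21.248 g; tryptone 41.178 g; gellan gum 52.680 g; calcium chloride dihydrate 5.268 g; monopotassium phosphate 57.070 g; magnesium sulfate heptahydrate 2.147 g; ferric citrate 0.777 g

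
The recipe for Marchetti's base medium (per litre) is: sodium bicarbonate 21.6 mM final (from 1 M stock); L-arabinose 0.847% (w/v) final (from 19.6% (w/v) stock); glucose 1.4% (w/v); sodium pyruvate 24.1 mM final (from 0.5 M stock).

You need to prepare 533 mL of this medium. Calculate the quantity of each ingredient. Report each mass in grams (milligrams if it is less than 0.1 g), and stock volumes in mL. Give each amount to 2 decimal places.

Scale factor relative to 1 L: 0.533.
sodium bicarbonate: dilute stock: 21.6 mM × 533 mL ÷ 1000 mM = 11.51 mL
L-arabinose: C1V1 = C2V2 → 0.847% ÷ 19.6% × 533 mL = 23.03 mL
glucose: 1.4 g per 100 mL × 533 mL ÷ 100 = 7.46 g
sodium pyruvate: dilute stock: 24.1 mM × 533 mL ÷ 500 mM = 25.69 mL

sodium bicarbonate 11.51 mL; L-arabinose 23.03 mL; glucose 7.46 g; sodium pyruvate 25.69 mL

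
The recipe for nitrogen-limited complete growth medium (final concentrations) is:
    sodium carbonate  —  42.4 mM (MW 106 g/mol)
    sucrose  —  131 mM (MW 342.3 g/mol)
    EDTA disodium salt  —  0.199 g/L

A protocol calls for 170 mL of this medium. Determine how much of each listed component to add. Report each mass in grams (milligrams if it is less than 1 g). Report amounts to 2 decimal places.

sodium carbonate 764.05 mg; sucrose 7.62 g; EDTA disodium salt 33.83 mg

Target volume = 170 mL = 0.17 L.
sodium carbonate: 42.4 mmol/L × 106 mg/mmol × 0.17 L = 764.05 mg
sucrose: 131 mmol/L × 342.3 g/mol × 0.17 L ÷ 1000 = 7.62 g
EDTA disodium salt: 0.199 g/L × 0.17 L = 0.03383 g = 33.83 mg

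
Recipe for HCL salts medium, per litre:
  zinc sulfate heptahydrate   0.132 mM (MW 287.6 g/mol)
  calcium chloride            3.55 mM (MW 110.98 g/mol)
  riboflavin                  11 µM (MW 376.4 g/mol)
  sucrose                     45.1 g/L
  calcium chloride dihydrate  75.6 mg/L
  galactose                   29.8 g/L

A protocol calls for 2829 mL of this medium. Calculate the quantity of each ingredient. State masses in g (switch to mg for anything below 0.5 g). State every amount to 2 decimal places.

zinc sulfate heptahydrate 107.40 mg; calcium chloride 1.11 g; riboflavin 11.71 mg; sucrose 127.59 g; calcium chloride dihydrate 213.87 mg; galactose 84.30 g

Working volume: 2829 mL = 2.829 L.
zinc sulfate heptahydrate: 0.132 mmol/L × 287.6 mg/mmol × 2.829 L = 107.40 mg
calcium chloride: 3.55 mmol/L × 110.98 g/mol × 2.829 L ÷ 1000 = 1.11 g
riboflavin: 11 µmol/L × 376.4 g/mol × 2.829 L ÷ 1000 = 11.71 mg
sucrose: 45.1 g/L × 2.829 L = 127.59 g
calcium chloride dihydrate: 75.6 mg/L × 2.829 L = 213.87 mg
galactose: 29.8 g/L × 2.829 L = 84.30 g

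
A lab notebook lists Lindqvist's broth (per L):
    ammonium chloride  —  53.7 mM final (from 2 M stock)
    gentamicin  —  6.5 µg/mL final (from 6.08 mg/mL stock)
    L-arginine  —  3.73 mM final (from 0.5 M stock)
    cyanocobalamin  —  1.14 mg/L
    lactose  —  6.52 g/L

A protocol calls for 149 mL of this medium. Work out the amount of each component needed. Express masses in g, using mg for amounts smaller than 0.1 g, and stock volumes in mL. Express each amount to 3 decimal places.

Target volume = 149 mL = 0.149 L.
ammonium chloride: dilute stock: 53.7 mM × 149 mL ÷ 2000 mM = 4.001 mL
gentamicin: V = C2·V2/C1 = 6.5 µg/mL × 149 mL ÷ 6080 µg/mL = 0.159 mL
L-arginine: dilute stock: 3.73 mM × 149 mL ÷ 500 mM = 1.112 mL
cyanocobalamin: 1.14 mg/L × 0.149 L = 0.170 mg
lactose: 6.52 g/L × 0.149 L = 0.971 g

ammonium chloride 4.001 mL; gentamicin 0.159 mL; L-arginine 1.112 mL; cyanocobalamin 0.170 mg; lactose 0.971 g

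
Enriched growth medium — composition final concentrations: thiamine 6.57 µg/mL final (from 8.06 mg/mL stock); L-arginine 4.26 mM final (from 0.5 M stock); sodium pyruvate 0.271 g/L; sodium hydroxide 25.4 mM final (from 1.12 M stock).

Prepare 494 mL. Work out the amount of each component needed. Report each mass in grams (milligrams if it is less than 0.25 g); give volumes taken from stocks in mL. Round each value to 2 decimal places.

thiamine 0.40 mL; L-arginine 4.21 mL; sodium pyruvate 133.87 mg; sodium hydroxide 11.20 mL

Working volume: 494 mL = 0.494 L.
thiamine: C1V1 = C2V2 → 6.57 µg/mL × 494 mL ÷ 8060 µg/mL = 0.40 mL
L-arginine: V = C2·V2/C1 = 4.26 mM × 494 mL ÷ 500 mM = 4.21 mL
sodium pyruvate: 0.271 g/L × 0.494 L = 0.133874 g = 133.87 mg
sodium hydroxide: C1V1 = C2V2 → 25.4 mM × 494 mL ÷ 1120 mM = 11.20 mL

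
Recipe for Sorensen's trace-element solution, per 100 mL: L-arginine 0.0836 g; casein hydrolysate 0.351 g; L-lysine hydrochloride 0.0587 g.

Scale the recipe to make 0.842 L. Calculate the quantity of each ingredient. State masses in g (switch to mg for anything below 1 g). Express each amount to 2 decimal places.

Scale factor = 842 mL / 100 mL = 8.42.
L-arginine: 0.0836 g × (842 mL / 100 mL) = 0.703912 g = 703.91 mg
casein hydrolysate: 0.351 g × (842 mL / 100 mL) = 2.96 g
L-lysine hydrochloride: 0.0587 g × (842 mL / 100 mL) = 0.494254 g = 494.25 mg

L-arginine 703.91 mg; casein hydrolysate 2.96 g; L-lysine hydrochloride 494.25 mg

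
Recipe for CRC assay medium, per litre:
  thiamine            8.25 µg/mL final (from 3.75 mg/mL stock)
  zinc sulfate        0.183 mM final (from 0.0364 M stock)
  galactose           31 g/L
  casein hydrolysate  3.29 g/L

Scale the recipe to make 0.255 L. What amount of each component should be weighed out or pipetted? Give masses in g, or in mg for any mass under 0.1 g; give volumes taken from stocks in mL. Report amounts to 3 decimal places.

thiamine 0.561 mL; zinc sulfate 1.282 mL; galactose 7.905 g; casein hydrolysate 0.839 g

Working volume: 0.255 L.
thiamine: dilute stock: 8.25 µg/mL × 255 mL ÷ 3750 µg/mL = 0.561 mL
zinc sulfate: dilute stock: 0.183 mM × 255 mL ÷ 36.4 mM = 1.282 mL
galactose: 31 g/L × 0.255 L = 7.905 g
casein hydrolysate: 3.29 g/L × 0.255 L = 0.839 g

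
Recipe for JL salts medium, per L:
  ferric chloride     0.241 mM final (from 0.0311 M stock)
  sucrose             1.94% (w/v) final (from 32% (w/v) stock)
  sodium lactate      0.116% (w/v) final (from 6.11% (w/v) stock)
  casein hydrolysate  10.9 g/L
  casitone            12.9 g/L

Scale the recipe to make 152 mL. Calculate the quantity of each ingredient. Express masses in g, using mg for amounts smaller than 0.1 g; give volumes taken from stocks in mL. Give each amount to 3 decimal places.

ferric chloride 1.178 mL; sucrose 9.215 mL; sodium lactate 2.886 mL; casein hydrolysate 1.657 g; casitone 1.961 g

Working volume: 152 mL = 0.152 L.
ferric chloride: C1V1 = C2V2 → 0.241 mM × 152 mL ÷ 31.1 mM = 1.178 mL
sucrose: C1V1 = C2V2 → 1.94% ÷ 32% × 152 mL = 9.215 mL
sodium lactate: C1V1 = C2V2 → 0.116% ÷ 6.11% × 152 mL = 2.886 mL
casein hydrolysate: 10.9 g/L × 0.152 L = 1.657 g
casitone: 12.9 g/L × 0.152 L = 1.961 g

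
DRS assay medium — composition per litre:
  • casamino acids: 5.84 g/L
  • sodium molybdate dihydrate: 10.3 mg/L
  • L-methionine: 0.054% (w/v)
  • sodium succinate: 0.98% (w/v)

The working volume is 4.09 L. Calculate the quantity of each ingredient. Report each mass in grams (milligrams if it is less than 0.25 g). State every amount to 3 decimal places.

casamino acids 23.886 g; sodium molybdate dihydrate 42.127 mg; L-methionine 2.209 g; sodium succinate 40.082 g

Working volume: 4.09 L.
casamino acids: 5.84 g/L × 4.09 L = 23.886 g
sodium molybdate dihydrate: 10.3 mg/L × 4.09 L = 42.127 mg
L-methionine: 0.054% w/v = 0.54 g/L → 0.54 × 4.09 L = 2.209 g
sodium succinate: 0.98% w/v = 9.8 g/L → 9.8 × 4.09 L = 40.082 g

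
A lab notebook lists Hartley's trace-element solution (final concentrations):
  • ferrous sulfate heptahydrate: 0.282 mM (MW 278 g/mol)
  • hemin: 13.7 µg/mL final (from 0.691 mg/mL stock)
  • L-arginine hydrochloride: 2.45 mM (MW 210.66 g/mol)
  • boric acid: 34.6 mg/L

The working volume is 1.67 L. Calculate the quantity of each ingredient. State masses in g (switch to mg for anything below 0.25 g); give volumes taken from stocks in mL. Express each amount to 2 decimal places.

ferrous sulfate heptahydrate 130.92 mg; hemin 33.11 mL; L-arginine hydrochloride 0.86 g; boric acid 57.78 mg

Scale factor relative to 1 L: 1.67.
ferrous sulfate heptahydrate: 0.282 mmol/L × 278 mg/mmol × 1.67 L = 130.92 mg
hemin: dilute stock: 13.7 µg/mL × 1670 mL ÷ 691 µg/mL = 33.11 mL
L-arginine hydrochloride: 2.45 mmol/L × 210.66 g/mol × 1.67 L ÷ 1000 = 0.86 g
boric acid: 34.6 mg/L × 1.67 L = 57.78 mg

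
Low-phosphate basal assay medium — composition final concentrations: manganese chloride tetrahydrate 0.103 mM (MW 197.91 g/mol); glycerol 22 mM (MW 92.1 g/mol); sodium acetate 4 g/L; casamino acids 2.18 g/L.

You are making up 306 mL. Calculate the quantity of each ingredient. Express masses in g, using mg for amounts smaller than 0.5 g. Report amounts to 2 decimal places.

Working volume: 306 mL = 0.306 L.
manganese chloride tetrahydrate: 0.103 mmol/L × 197.91 mg/mmol × 0.306 L = 6.24 mg
glycerol: 22 mmol/L × 92.1 g/mol × 0.306 L ÷ 1000 = 0.62 g
sodium acetate: 4 g/L × 0.306 L = 1.22 g
casamino acids: 2.18 g/L × 0.306 L = 0.67 g

manganese chloride tetrahydrate 6.24 mg; glycerol 0.62 g; sodium acetate 1.22 g; casamino acids 0.67 g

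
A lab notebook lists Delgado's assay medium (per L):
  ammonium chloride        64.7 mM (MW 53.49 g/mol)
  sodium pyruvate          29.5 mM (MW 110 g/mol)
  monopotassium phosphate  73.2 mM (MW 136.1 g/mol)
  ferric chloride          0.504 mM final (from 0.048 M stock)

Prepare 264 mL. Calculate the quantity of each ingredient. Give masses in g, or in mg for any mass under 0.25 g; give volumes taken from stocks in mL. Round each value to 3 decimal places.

Target volume = 264 mL = 0.264 L.
ammonium chloride: 64.7 mmol/L × 53.49 g/mol × 0.264 L ÷ 1000 = 0.914 g
sodium pyruvate: 29.5 mmol/L × 110 g/mol × 0.264 L ÷ 1000 = 0.857 g
monopotassium phosphate: 73.2 mmol/L × 136.1 g/mol × 0.264 L ÷ 1000 = 2.630 g
ferric chloride: V = C2·V2/C1 = 0.504 mM × 264 mL ÷ 48 mM = 2.772 mL

ammonium chloride 0.914 g; sodium pyruvate 0.857 g; monopotassium phosphate 2.630 g; ferric chloride 2.772 mL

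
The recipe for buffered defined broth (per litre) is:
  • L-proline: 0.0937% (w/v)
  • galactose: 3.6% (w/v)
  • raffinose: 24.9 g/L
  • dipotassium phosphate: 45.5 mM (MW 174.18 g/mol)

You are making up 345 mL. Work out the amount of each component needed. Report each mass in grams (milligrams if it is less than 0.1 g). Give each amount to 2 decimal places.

Working volume: 345 mL = 0.345 L.
L-proline: 0.0937% w/v = 0.937 g/L → 0.937 × 0.345 L = 0.32 g
galactose: 3.6% w/v = 36 g/L → 36 × 0.345 L = 12.42 g
raffinose: 24.9 g/L × 0.345 L = 8.59 g
dipotassium phosphate: 45.5 mmol/L × 174.18 g/mol × 0.345 L ÷ 1000 = 2.73 g

L-proline 0.32 g; galactose 12.42 g; raffinose 8.59 g; dipotassium phosphate 2.73 g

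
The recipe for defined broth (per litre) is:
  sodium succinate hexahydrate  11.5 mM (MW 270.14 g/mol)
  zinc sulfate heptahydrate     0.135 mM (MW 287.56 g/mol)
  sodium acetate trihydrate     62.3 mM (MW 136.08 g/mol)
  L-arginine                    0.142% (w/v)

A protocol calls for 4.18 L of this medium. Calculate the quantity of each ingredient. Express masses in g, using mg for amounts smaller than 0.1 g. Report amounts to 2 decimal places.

Scale factor relative to 1 L: 4.18.
sodium succinate hexahydrate: 11.5 mmol/L × 270.14 g/mol × 4.18 L ÷ 1000 = 12.99 g
zinc sulfate heptahydrate: 0.135 mmol/L × 287.56 g/mol × 4.18 L ÷ 1000 = 0.16 g
sodium acetate trihydrate: 62.3 mmol/L × 136.08 g/mol × 4.18 L ÷ 1000 = 35.44 g
L-arginine: 0.142% w/v = 1.42 g/L → 1.42 × 4.18 L = 5.94 g

sodium succinate hexahydrate 12.99 g; zinc sulfate heptahydrate 0.16 g; sodium acetate trihydrate 35.44 g; L-arginine 5.94 g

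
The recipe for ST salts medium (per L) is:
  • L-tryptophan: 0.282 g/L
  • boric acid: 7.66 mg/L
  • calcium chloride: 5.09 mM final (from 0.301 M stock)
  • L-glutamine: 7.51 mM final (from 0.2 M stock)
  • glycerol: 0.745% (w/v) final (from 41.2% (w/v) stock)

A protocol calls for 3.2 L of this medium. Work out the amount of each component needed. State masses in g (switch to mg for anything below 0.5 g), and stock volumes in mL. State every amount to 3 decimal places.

Scale factor relative to 1 L: 3.2.
L-tryptophan: 0.282 g/L × 3.2 L = 0.902 g
boric acid: 7.66 mg/L × 3.2 L = 24.512 mg
calcium chloride: dilute stock: 5.09 mM × 3200 mL ÷ 301 mM = 54.113 mL
L-glutamine: C1V1 = C2V2 → 7.51 mM × 3200 mL ÷ 200 mM = 120.160 mL
glycerol: V = C2·V2/C1 = 0.745% ÷ 41.2% × 3200 mL = 57.864 mL

L-tryptophan 0.902 g; boric acid 24.512 mg; calcium chloride 54.113 mL; L-glutamine 120.160 mL; glycerol 57.864 mL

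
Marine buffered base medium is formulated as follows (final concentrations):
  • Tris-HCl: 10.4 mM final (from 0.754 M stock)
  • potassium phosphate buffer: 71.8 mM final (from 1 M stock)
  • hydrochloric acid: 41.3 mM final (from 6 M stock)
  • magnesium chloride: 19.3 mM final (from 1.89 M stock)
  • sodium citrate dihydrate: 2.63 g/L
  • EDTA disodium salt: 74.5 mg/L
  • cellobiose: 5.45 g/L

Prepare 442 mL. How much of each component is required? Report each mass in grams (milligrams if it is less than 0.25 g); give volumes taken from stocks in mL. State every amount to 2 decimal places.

Target volume = 442 mL = 0.442 L.
Tris-HCl: dilute stock: 10.4 mM × 442 mL ÷ 754 mM = 6.10 mL
potassium phosphate buffer: C1V1 = C2V2 → 71.8 mM × 442 mL ÷ 1000 mM = 31.74 mL
hydrochloric acid: V = C2·V2/C1 = 41.3 mM × 442 mL ÷ 6000 mM = 3.04 mL
magnesium chloride: C1V1 = C2V2 → 19.3 mM × 442 mL ÷ 1890 mM = 4.51 mL
sodium citrate dihydrate: 2.63 g/L × 0.442 L = 1.16 g
EDTA disodium salt: 74.5 mg/L × 0.442 L = 32.93 mg
cellobiose: 5.45 g/L × 0.442 L = 2.41 g

Tris-HCl 6.10 mL; potassium phosphate buffer 31.74 mL; hydrochloric acid 3.04 mL; magnesium chloride 4.51 mL; sodium citrate dihydrate 1.16 g; EDTA disodium salt 32.93 mg; cellobiose 2.41 g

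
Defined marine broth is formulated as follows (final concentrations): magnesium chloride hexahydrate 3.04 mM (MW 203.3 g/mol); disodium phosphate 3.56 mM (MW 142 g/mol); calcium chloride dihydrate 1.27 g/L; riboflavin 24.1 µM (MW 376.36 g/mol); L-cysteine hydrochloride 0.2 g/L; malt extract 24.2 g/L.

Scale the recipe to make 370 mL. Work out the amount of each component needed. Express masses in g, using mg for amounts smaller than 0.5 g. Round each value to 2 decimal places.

Scale factor relative to 1 L: 0.37.
magnesium chloride hexahydrate: 3.04 mmol/L × 203.3 mg/mmol × 0.37 L = 228.67 mg
disodium phosphate: 3.56 mmol/L × 142 mg/mmol × 0.37 L = 187.04 mg
calcium chloride dihydrate: 1.27 g/L × 0.37 L = 0.4699 g = 469.90 mg
riboflavin: 24.1 µmol/L × 376.36 g/mol × 0.37 L ÷ 1000 = 3.36 mg
L-cysteine hydrochloride: 0.2 g/L × 0.37 L = 0.074 g = 74.00 mg
malt extract: 24.2 g/L × 0.37 L = 8.95 g

magnesium chloride hexahydrate 228.67 mg; disodium phosphate 187.04 mg; calcium chloride dihydrate 469.90 mg; riboflavin 3.36 mg; L-cysteine hydrochloride 74.00 mg; malt extract 8.95 g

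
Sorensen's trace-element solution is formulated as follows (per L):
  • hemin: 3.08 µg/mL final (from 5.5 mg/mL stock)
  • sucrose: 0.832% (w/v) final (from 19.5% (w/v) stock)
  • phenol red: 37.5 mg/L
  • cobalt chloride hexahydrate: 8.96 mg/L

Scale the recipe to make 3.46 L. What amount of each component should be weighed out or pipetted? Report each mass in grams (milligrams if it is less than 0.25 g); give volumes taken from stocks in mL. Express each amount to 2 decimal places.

hemin 1.94 mL; sucrose 147.63 mL; phenol red 129.75 mg; cobalt chloride hexahydrate 31.00 mg

Working volume: 3.46 L.
hemin: V = C2·V2/C1 = 3.08 µg/mL × 3460 mL ÷ 5500 µg/mL = 1.94 mL
sucrose: V = C2·V2/C1 = 0.832% ÷ 19.5% × 3460 mL = 147.63 mL
phenol red: 37.5 mg/L × 3.46 L = 129.75 mg
cobalt chloride hexahydrate: 8.96 mg/L × 3.46 L = 31.00 mg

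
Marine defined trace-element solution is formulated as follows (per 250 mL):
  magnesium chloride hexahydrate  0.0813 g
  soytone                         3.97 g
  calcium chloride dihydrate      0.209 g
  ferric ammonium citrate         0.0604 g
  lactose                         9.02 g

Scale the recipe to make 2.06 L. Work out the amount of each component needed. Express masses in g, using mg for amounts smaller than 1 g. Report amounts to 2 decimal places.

magnesium chloride hexahydrate 669.91 mg; soytone 32.71 g; calcium chloride dihydrate 1.72 g; ferric ammonium citrate 497.70 mg; lactose 74.32 g

Scale factor = 2060 mL / 250 mL = 8.24.
magnesium chloride hexahydrate: 0.0813 g × (2060 mL / 250 mL) = 0.669912 g = 669.91 mg
soytone: 3.97 g × (2060 mL / 250 mL) = 32.71 g
calcium chloride dihydrate: 0.209 g × (2060 mL / 250 mL) = 1.72 g
ferric ammonium citrate: 0.0604 g × (2060 mL / 250 mL) = 0.497696 g = 497.70 mg
lactose: 9.02 g × (2060 mL / 250 mL) = 74.32 g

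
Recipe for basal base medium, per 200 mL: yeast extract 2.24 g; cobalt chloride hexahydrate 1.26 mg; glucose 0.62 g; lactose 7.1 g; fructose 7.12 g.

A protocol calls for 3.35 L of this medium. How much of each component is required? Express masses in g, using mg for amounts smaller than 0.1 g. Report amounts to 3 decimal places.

Scale factor = 3350 mL / 200 mL = 16.75.
yeast extract: 2.24 g × (3350 mL / 200 mL) = 37.520 g
cobalt chloride hexahydrate: 1.26 mg × (3350 mL / 200 mL) = 21.105 mg
glucose: 0.62 g × (3350 mL / 200 mL) = 10.385 g
lactose: 7.1 g × (3350 mL / 200 mL) = 118.925 g
fructose: 7.12 g × (3350 mL / 200 mL) = 119.260 g

yeast extract 37.520 g; cobalt chloride hexahydrate 21.105 mg; glucose 10.385 g; lactose 118.925 g; fructose 119.260 g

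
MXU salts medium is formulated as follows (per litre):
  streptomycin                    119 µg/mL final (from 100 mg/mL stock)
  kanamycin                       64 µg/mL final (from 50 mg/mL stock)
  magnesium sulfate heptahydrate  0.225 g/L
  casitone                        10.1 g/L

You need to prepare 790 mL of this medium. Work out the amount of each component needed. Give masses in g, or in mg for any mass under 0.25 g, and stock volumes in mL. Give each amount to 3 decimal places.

Scale factor relative to 1 L: 0.79.
streptomycin: V = C2·V2/C1 = 119 µg/mL × 790 mL ÷ 100000 µg/mL = 0.940 mL
kanamycin: V = C2·V2/C1 = 64 µg/mL × 790 mL ÷ 50000 µg/mL = 1.011 mL
magnesium sulfate heptahydrate: 0.225 g/L × 0.79 L = 0.17775 g = 177.750 mg
casitone: 10.1 g/L × 0.79 L = 7.979 g

streptomycin 0.940 mL; kanamycin 1.011 mL; magnesium sulfate heptahydrate 177.750 mg; casitone 7.979 g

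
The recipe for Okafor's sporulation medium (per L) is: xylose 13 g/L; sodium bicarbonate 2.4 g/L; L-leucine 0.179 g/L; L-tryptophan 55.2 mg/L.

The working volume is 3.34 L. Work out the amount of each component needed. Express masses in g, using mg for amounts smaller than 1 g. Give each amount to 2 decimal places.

xylose 43.42 g; sodium bicarbonate 8.02 g; L-leucine 597.86 mg; L-tryptophan 184.37 mg

Working volume: 3.34 L.
xylose: 13 g/L × 3.34 L = 43.42 g
sodium bicarbonate: 2.4 g/L × 3.34 L = 8.02 g
L-leucine: 0.179 g/L × 3.34 L = 0.59786 g = 597.86 mg
L-tryptophan: 55.2 mg/L × 3.34 L = 184.37 mg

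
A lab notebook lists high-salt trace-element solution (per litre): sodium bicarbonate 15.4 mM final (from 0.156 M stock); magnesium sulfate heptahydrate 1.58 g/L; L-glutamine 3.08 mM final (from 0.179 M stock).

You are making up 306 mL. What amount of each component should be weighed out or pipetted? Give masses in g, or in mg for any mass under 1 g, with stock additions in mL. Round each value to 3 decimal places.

Working volume: 306 mL = 0.306 L.
sodium bicarbonate: C1V1 = C2V2 → 15.4 mM × 306 mL ÷ 156 mM = 30.208 mL
magnesium sulfate heptahydrate: 1.58 g/L × 0.306 L = 0.48348 g = 483.480 mg
L-glutamine: C1V1 = C2V2 → 3.08 mM × 306 mL ÷ 179 mM = 5.265 mL

sodium bicarbonate 30.208 mL; magnesium sulfate heptahydrate 483.480 mg; L-glutamine 5.265 mL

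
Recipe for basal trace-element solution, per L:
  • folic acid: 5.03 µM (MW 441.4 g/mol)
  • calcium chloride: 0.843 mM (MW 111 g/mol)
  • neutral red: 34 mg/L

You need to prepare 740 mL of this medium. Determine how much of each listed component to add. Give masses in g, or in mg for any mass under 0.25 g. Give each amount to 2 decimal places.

folic acid 1.64 mg; calcium chloride 69.24 mg; neutral red 25.16 mg

Target volume = 740 mL = 0.74 L.
folic acid: 5.03 µmol/L × 441.4 g/mol × 0.74 L ÷ 1000 = 1.64 mg
calcium chloride: 0.843 mmol/L × 111 mg/mmol × 0.74 L = 69.24 mg
neutral red: 34 mg/L × 0.74 L = 25.16 mg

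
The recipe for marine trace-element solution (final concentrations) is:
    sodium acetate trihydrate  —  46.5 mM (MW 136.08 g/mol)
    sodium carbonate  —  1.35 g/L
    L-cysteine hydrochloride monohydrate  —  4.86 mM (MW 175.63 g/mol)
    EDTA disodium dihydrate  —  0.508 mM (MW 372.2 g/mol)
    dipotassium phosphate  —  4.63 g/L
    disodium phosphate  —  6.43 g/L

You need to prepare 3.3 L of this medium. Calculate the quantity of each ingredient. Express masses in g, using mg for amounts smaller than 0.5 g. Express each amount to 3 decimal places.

Scale factor relative to 1 L: 3.3.
sodium acetate trihydrate: 46.5 mmol/L × 136.08 g/mol × 3.3 L ÷ 1000 = 20.881 g
sodium carbonate: 1.35 g/L × 3.3 L = 4.455 g
L-cysteine hydrochloride monohydrate: 4.86 mmol/L × 175.63 g/mol × 3.3 L ÷ 1000 = 2.817 g
EDTA disodium dihydrate: 0.508 mmol/L × 372.2 g/mol × 3.3 L ÷ 1000 = 0.624 g
dipotassium phosphate: 4.63 g/L × 3.3 L = 15.279 g
disodium phosphate: 6.43 g/L × 3.3 L = 21.219 g

sodium acetate trihydrate 20.881 g; sodium carbonate 4.455 g; L-cysteine hydrochloride monohydrate 2.817 g; EDTA disodium dihydrate 0.624 g; dipotassium phosphate 15.279 g; disodium phosphate 21.219 g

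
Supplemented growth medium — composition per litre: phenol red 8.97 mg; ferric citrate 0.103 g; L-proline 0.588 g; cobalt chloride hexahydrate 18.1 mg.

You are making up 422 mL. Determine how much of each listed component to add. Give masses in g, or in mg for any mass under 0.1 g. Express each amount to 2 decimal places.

phenol red 3.79 mg; ferric citrate 43.47 mg; L-proline 0.25 g; cobalt chloride hexahydrate 7.64 mg

Ratio of target to recipe volume: 422 / 1000 = 0.422.
phenol red: 8.97 mg × (422 mL / 1000 mL) = 3.79 mg
ferric citrate: 0.103 g × (422 mL / 1000 mL) = 0.043466 g = 43.47 mg
L-proline: 0.588 g × (422 mL / 1000 mL) = 0.25 g
cobalt chloride hexahydrate: 18.1 mg × (422 mL / 1000 mL) = 7.64 mg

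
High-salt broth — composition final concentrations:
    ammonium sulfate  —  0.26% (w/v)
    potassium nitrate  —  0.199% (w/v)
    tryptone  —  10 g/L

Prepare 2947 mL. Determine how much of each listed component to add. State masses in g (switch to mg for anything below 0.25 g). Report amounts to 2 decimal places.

ammonium sulfate 7.66 g; potassium nitrate 5.86 g; tryptone 29.47 g

Target volume = 2947 mL = 2.947 L.
ammonium sulfate: 0.26 g per 100 mL × 2947 mL ÷ 100 = 7.66 g
potassium nitrate: 0.199 g per 100 mL × 2947 mL ÷ 100 = 5.86 g
tryptone: 10 g/L × 2.947 L = 29.47 g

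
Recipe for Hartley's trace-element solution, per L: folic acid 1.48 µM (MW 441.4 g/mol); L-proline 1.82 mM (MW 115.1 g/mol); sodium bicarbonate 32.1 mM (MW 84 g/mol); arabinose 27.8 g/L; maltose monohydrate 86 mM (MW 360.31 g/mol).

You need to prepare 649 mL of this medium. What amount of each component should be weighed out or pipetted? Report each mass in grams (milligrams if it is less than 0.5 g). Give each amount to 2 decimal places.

folic acid 0.42 mg; L-proline 135.95 mg; sodium bicarbonate 1.75 g; arabinose 18.04 g; maltose monohydrate 20.11 g

Target volume = 649 mL = 0.649 L.
folic acid: 1.48 µmol/L × 441.4 g/mol × 0.649 L ÷ 1000 = 0.42 mg
L-proline: 1.82 mmol/L × 115.1 mg/mmol × 0.649 L = 135.95 mg
sodium bicarbonate: 32.1 mmol/L × 84 g/mol × 0.649 L ÷ 1000 = 1.75 g
arabinose: 27.8 g/L × 0.649 L = 18.04 g
maltose monohydrate: 86 mmol/L × 360.31 g/mol × 0.649 L ÷ 1000 = 20.11 g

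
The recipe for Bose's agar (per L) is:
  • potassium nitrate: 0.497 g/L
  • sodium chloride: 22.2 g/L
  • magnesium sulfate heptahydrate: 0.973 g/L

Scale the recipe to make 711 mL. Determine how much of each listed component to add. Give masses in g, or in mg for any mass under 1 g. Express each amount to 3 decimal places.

potassium nitrate 353.367 mg; sodium chloride 15.784 g; magnesium sulfate heptahydrate 691.803 mg

Scale factor relative to 1 L: 0.711.
potassium nitrate: 0.497 g/L × 0.711 L = 0.353367 g = 353.367 mg
sodium chloride: 22.2 g/L × 0.711 L = 15.784 g
magnesium sulfate heptahydrate: 0.973 g/L × 0.711 L = 0.691803 g = 691.803 mg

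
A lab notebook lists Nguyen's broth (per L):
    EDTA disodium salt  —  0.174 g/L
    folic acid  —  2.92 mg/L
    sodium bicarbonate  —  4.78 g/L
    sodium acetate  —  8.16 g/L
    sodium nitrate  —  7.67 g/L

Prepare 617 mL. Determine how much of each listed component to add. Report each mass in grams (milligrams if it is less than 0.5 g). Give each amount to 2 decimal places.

EDTA disodium salt 107.36 mg; folic acid 1.80 mg; sodium bicarbonate 2.95 g; sodium acetate 5.03 g; sodium nitrate 4.73 g

Scale factor relative to 1 L: 0.617.
EDTA disodium salt: 0.174 g/L × 0.617 L = 0.107358 g = 107.36 mg
folic acid: 2.92 mg/L × 0.617 L = 1.80 mg
sodium bicarbonate: 4.78 g/L × 0.617 L = 2.95 g
sodium acetate: 8.16 g/L × 0.617 L = 5.03 g
sodium nitrate: 7.67 g/L × 0.617 L = 4.73 g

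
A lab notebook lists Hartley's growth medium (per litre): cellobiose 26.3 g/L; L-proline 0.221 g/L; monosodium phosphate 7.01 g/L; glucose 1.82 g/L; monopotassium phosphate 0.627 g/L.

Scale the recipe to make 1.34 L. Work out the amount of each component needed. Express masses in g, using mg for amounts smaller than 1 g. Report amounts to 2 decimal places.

Scale factor relative to 1 L: 1.34.
cellobiose: 26.3 g/L × 1.34 L = 35.24 g
L-proline: 0.221 g/L × 1.34 L = 0.29614 g = 296.14 mg
monosodium phosphate: 7.01 g/L × 1.34 L = 9.39 g
glucose: 1.82 g/L × 1.34 L = 2.44 g
monopotassium phosphate: 0.627 g/L × 1.34 L = 0.84018 g = 840.18 mg

cellobiose 35.24 g; L-proline 296.14 mg; monosodium phosphate 9.39 g; glucose 2.44 g; monopotassium phosphate 840.18 mg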